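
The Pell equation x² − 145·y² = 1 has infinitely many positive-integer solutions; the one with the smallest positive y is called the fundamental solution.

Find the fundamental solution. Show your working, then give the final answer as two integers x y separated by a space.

289 24

√145 → a₀=12, period (24); ℓ=1 odd so k=1
k=0  a_k=12  p_k/q_k = 12/1
k=1  a_k=24  p_k/q_k = 289/24
(x₁, y₁) = (289, 24);  289² − 145·24² = 1 ✓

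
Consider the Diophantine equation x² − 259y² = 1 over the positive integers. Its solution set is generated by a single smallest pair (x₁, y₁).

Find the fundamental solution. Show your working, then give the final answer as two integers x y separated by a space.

847225 52644

d=259: √d = [16; 10,1,2,3,4,3,2,1,10,32] (ℓ=10, even), read p_9/q_9
i=0: a=16 ⇒ p=16, q=1
…
i=5: a=4 ⇒ p=7403, q=460
…
i=7: a=2 ⇒ p=55265, q=3434
i=8: a=1 ⇒ p=79196, q=4921
i=9: a=10 ⇒ p=847225, q=52644
→ (847225, 52644).  Check: 847225²=717790200625, 259·52644²=717790200624, difference 1.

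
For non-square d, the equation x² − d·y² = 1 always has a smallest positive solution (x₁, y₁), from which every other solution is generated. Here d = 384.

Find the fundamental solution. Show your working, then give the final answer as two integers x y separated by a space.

√384 → a₀=19, period (1,1,2,9,2,1,1,38); ℓ=8 even so k=7
i=0: a=19 ⇒ p=19, q=1
i=1: a=1 ⇒ p=20, q=1
…
i=3: a=2 ⇒ p=98, q=5
…
i=5: a=2 ⇒ p=1940, q=99
i=6: a=1 ⇒ p=2861, q=146
i=7: a=1 ⇒ p=4801, q=245
fundamental: x₁=4801, y₁=245  (since 23049601 − 384·60025 = 1)

4801 245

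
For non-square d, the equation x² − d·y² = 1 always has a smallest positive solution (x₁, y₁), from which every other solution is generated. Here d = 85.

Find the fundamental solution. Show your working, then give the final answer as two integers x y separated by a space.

d=85: √d = [9; 4,1,1,4,18] (ℓ=5, odd), read p_9/q_9
step 0: (9, 1)  from 9·(1,0) + (0,1)
step 1: (37, 4)  from 4·(9,1) + (1,0)
…
step 4: (378, 41)  from 4·(83,9) + (46,5)
…
step 6: (27926, 3029)  from 4·(6887,747) + (378,41)
step 7: (34813, 3776)  from 1·(27926,3029) + (6887,747)
step 8: (62739, 6805)  from 1·(34813,3776) + (27926,3029)
step 9: (285769, 30996)  from 4·(62739,6805) + (34813,3776)
fundamental: x₁=285769, y₁=30996  (since 81663921361 − 85·960752016 = 1)

285769 30996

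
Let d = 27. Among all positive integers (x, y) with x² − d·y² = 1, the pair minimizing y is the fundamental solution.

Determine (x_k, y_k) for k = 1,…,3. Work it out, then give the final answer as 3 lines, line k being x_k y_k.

√27 = [5; 5,10, …], period ℓ=2 (even) → k=1
i=0: a=5 ⇒ p=5, q=1
i=1: a=5 ⇒ p=26, q=5
→ (26, 5).  Check: 26²=676, 27·5²=675, difference 1.
(26+5√27)^2 = 1351 + 260√27
(26+5√27)^3 = 70226 + 13515√27

26 5
1351 260
70226 13515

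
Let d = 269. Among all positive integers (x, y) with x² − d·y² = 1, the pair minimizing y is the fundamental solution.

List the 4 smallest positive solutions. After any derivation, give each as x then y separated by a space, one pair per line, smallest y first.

[16; 2,2,32] for √269; ℓ=3 ⇒ convergent index 5
step 0: (16, 1)  from 16·(1,0) + (0,1)
…
step 2: (82, 5)  from 2·(33,2) + (16,1)
…
step 4: (5396, 329)  from 2·(2657,162) + (82,5)
step 5: (13449, 820)  from 2·(5396,329) + (2657,162)
→ (13449, 820).  Check: 13449²=180875601, 269·820²=180875600, difference 1.
k=2:  x_2 = 13449·13449+269·820·820 = 361751201,  y_2 = 13449·820+820·13449 = 22056360
k=3:  x_3 = 13449·361751201+269·820·22056360 = 9730383791049,  y_3 = 13449·22056360+820·361751201 = 593271970460
k=4:  x_4 = 13449·9730383791049+269·820·593271970460 = 261727862849884801,  y_4 = 13449·593271970460+820·9730383791049 = 15957829439376720

13449 820
361751201 22056360
9730383791049 593271970460
261727862849884801 15957829439376720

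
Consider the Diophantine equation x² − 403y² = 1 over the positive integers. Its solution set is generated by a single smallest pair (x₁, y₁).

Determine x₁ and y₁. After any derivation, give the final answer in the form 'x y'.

d=403: √d = [20; 13,2,1,3,1,3,1,2,13,40] (ℓ=10, even), read p_9/q_9
k=0  a_k=20  p_k/q_k = 20/1
…
k=2  a_k=2  p_k/q_k = 542/27
k=3  a_k=1  p_k/q_k = 803/40
…
k=6  a_k=3  p_k/q_k = 14213/708
k=7  a_k=1  p_k/q_k = 17967/895
k=8  a_k=2  p_k/q_k = 50147/2498
k=9  a_k=13  p_k/q_k = 669878/33369
(x₁, y₁) = (669878, 33369);  669878² − 403·33369² = 1 ✓

669878 33369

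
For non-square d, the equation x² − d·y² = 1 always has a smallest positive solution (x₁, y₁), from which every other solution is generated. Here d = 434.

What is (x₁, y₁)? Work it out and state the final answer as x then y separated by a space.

125 6

√434 → a₀=20, period (1,4,1,40); ℓ=4 even so k=3
a_0=20:  p_0=20·1+0=20,  q_0=20·0+1=1
a_1=1:  p_1=1·20+1=21,  q_1=1·1+0=1
a_2=4:  p_2=4·21+20=104,  q_2=4·1+1=5
a_3=1:  p_3=1·104+21=125,  q_3=1·5+1=6
(x₁, y₁) = (125, 6);  125² − 434·6² = 1 ✓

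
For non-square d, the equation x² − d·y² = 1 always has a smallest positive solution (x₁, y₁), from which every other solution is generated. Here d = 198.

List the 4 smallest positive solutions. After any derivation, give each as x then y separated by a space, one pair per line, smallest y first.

d=198: √d = [14; 14,28] (ℓ=2, even), read p_1/q_1
a_0=14:  p_0=14·1+0=14,  q_0=14·0+1=1
a_1=14:  p_1=14·14+1=197,  q_1=14·1+0=14
(x₁, y₁) = (197, 14);  197² − 198·14² = 1 ✓
(197+14√198)^2 = 77617 + 5516√198
(197+14√198)^3 = 30580901 + 2173290√198
(197+14√198)^4 = 12048797377 + 856270744√198

197 14
77617 5516
30580901 2173290
12048797377 856270744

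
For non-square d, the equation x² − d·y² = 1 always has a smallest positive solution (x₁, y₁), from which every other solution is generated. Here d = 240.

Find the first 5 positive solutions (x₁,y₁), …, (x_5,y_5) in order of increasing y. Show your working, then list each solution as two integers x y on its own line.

31 2
1921 124
119071 7686
7380481 476408
457470751 29529610

d=240: √d = [15; 2,30] (ℓ=2, even), read p_1/q_1
i=0: a=15 ⇒ p=15, q=1
i=1: a=2 ⇒ p=31, q=2
(x₁, y₁) = (31, 2);  31² − 240·2² = 1 ✓
(x_2, y_2) = (31·31 + 240·2·2, 31·2 + 2·31) = (1921, 124)
(x_3, y_3) = (31·1921 + 240·2·124, 31·124 + 2·1921) = (119071, 7686)
(x_4, y_4) = (31·119071 + 240·2·7686, 31·7686 + 2·119071) = (7380481, 476408)
(x_5, y_5) = (31·7380481 + 240·2·476408, 31·476408 + 2·7380481) = (457470751, 29529610)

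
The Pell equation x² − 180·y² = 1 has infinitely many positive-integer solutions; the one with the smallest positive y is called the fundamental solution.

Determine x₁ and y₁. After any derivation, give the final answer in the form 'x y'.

√180 = [13; 2,2,2,26, …], period ℓ=4 (even) → k=3
k=0  a_k=13  p_k/q_k = 13/1
…
k=2  a_k=2  p_k/q_k = 67/5
k=3  a_k=2  p_k/q_k = 161/12
fundamental: x₁=161, y₁=12  (since 25921 − 180·144 = 1)

161 12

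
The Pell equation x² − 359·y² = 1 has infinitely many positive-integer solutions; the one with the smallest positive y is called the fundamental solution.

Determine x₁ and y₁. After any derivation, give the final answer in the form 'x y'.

360 19

√359 = [18; 1,17,1,36, …], period ℓ=4 (even) → k=3
step 0: (18, 1)  from 18·(1,0) + (0,1)
…
step 2: (341, 18)  from 17·(19,1) + (18,1)
step 3: (360, 19)  from 1·(341,18) + (19,1)
→ (360, 19).  Check: 360²=129600, 359·19²=129599, difference 1.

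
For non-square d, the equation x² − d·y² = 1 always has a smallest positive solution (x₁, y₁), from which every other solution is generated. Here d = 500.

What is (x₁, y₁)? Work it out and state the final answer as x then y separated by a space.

930249 41602

d=500: √d = [22; 2,1,3,2,1,…,1,2,44] (ℓ=14, even), read p_13/q_13
i=0: a=22 ⇒ p=22, q=1
…
i=3: a=3 ⇒ p=246, q=11
i=4: a=2 ⇒ p=559, q=25
…
i=6: a=1 ⇒ p=1364, q=61
…
i=8: a=1 ⇒ p=15809, q=707
…
i=11: a=3 ⇒ p=259205, q=11592
i=12: a=1 ⇒ p=335522, q=15005
i=13: a=2 ⇒ p=930249, q=41602
(x₁, y₁) = (930249, 41602);  930249² − 500·41602² = 1 ✓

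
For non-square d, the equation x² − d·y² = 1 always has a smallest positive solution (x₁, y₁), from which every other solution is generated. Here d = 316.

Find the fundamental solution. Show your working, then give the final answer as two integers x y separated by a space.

12799 720

√316 → a₀=17, period (1,3,2,8,2,3,1,34); ℓ=8 even so k=7
step 0: (17, 1)  from 17·(1,0) + (0,1)
step 1: (18, 1)  from 1·(17,1) + (1,0)
…
step 3: (160, 9)  from 2·(71,4) + (18,1)
step 4: (1351, 76)  from 8·(160,9) + (71,4)
step 5: (2862, 161)  from 2·(1351,76) + (160,9)
step 6: (9937, 559)  from 3·(2862,161) + (1351,76)
step 7: (12799, 720)  from 1·(9937,559) + (2862,161)
→ (12799, 720).  Check: 12799²=163814401, 316·720²=163814400, difference 1.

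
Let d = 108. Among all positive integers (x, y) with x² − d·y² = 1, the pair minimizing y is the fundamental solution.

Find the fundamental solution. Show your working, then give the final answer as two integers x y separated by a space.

[10; 2,1,1,4,1,1,2,20] for √108; ℓ=8 ⇒ convergent index 7
a_0=10:  p_0=10·1+0=10,  q_0=10·0+1=1
…
a_2=1:  p_2=1·21+10=31,  q_2=1·2+1=3
a_3=1:  p_3=1·31+21=52,  q_3=1·3+2=5
a_4=4:  p_4=4·52+31=239,  q_4=4·5+3=23
…
a_6=1:  p_6=1·291+239=530,  q_6=1·28+23=51
a_7=2:  p_7=2·530+291=1351,  q_7=2·51+28=130
(x₁, y₁) = (1351, 130);  1351² − 108·130² = 1 ✓

1351 130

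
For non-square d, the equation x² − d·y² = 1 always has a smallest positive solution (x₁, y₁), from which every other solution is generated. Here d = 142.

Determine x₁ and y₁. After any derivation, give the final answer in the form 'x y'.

d=142: √d = [11; 1,10,1,22] (ℓ=4, even), read p_3/q_3
a_0=11:  p_0=11·1+0=11,  q_0=11·0+1=1
a_1=1:  p_1=1·11+1=12,  q_1=1·1+0=1
a_2=10:  p_2=10·12+11=131,  q_2=10·1+1=11
a_3=1:  p_3=1·131+12=143,  q_3=1·11+1=12
fundamental: x₁=143, y₁=12  (since 20449 − 142·144 = 1)

143 12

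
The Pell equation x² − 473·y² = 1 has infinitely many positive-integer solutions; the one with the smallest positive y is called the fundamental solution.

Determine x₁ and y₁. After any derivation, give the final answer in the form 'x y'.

[21; 1,2,1,42] for √473; ℓ=4 ⇒ convergent index 3
step 0: (21, 1)  from 21·(1,0) + (0,1)
step 1: (22, 1)  from 1·(21,1) + (1,0)
step 2: (65, 3)  from 2·(22,1) + (21,1)
step 3: (87, 4)  from 1·(65,3) + (22,1)
fundamental: x₁=87, y₁=4  (since 7569 − 473·16 = 1)

87 4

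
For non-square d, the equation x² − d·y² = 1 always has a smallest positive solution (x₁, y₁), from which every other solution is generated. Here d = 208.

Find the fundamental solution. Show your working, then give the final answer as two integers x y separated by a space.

649 45

√208 = [14; 2,2,1,2,2,28, …], period ℓ=6 (even) → k=5
i=0: a=14 ⇒ p=14, q=1
…
i=4: a=2 ⇒ p=274, q=19
i=5: a=2 ⇒ p=649, q=45
(x₁, y₁) = (649, 45);  649² − 208·45² = 1 ✓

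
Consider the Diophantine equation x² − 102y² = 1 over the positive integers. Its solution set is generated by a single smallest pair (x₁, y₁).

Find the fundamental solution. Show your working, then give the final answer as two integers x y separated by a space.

√102 → a₀=10, period (10,20); ℓ=2 even so k=1
k=0  a_k=10  p_k/q_k = 10/1
k=1  a_k=10  p_k/q_k = 101/10
fundamental: x₁=101, y₁=10  (since 10201 − 102·100 = 1)

101 10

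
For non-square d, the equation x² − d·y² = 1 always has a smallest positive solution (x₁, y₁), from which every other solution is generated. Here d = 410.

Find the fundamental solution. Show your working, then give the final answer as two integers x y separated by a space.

81 4

√410 → a₀=20, period (4,40); ℓ=2 even so k=1
step 0: (20, 1)  from 20·(1,0) + (0,1)
step 1: (81, 4)  from 4·(20,1) + (1,0)
→ (81, 4).  Check: 81²=6561, 410·4²=6560, difference 1.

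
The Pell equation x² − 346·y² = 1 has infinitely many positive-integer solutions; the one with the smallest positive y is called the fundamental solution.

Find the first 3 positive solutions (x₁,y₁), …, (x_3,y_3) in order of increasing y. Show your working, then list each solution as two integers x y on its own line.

d=346: √d = [18; 1,1,1,1,36] (ℓ=5, odd), read p_9/q_9
step 0: (18, 1)  from 18·(1,0) + (0,1)
step 1: (19, 1)  from 1·(18,1) + (1,0)
…
step 3: (56, 3)  from 1·(37,2) + (19,1)
…
step 5: (3404, 183)  from 36·(93,5) + (56,3)
step 6: (3497, 188)  from 1·(3404,183) + (93,5)
step 7: (6901, 371)  from 1·(3497,188) + (3404,183)
step 8: (10398, 559)  from 1·(6901,371) + (3497,188)
step 9: (17299, 930)  from 1·(10398,559) + (6901,371)
(x₁, y₁) = (17299, 930);  17299² − 346·930² = 1 ✓
(x_2, y_2) = (17299·17299 + 346·930·930, 17299·930 + 930·17299) = (598510801, 32176140)
(x_3, y_3) = (17299·598510801 + 346·930·32176140, 17299·32176140 + 930·598510801) = (20707276675699, 1113230090790)

17299 930
598510801 32176140
20707276675699 1113230090790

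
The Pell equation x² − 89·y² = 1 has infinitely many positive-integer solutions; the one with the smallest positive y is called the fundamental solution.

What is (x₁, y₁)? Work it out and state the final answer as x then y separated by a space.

500001 53000

√89 = [9; 2,3,3,2,18, …], period ℓ=5 (odd) → k=9
k=0  a_k=9  p_k/q_k = 9/1
…
k=3  a_k=3  p_k/q_k = 217/23
k=4  a_k=2  p_k/q_k = 500/53
k=5  a_k=18  p_k/q_k = 9217/977
…
k=8  a_k=3  p_k/q_k = 216991/23001
k=9  a_k=2  p_k/q_k = 500001/53000
fundamental: x₁=500001, y₁=53000  (since 250001000001 − 89·2809000000 = 1)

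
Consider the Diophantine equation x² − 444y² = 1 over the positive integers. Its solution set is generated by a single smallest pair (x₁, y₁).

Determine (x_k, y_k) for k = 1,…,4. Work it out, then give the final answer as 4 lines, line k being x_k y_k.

d=444: √d = [21; 14,42] (ℓ=2, even), read p_1/q_1
step 0: (21, 1)  from 21·(1,0) + (0,1)
step 1: (295, 14)  from 14·(21,1) + (1,0)
fundamental: x₁=295, y₁=14  (since 87025 − 444·196 = 1)
(295+14√444)^2 = 174049 + 8260√444
(295+14√444)^3 = 102688615 + 4873386√444
(295+14√444)^4 = 60586108801 + 2875289480√444

295 14
174049 8260
102688615 4873386
60586108801 2875289480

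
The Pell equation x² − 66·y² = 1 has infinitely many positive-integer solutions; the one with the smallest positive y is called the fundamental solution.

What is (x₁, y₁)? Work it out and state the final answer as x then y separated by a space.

[8; 8,16] for √66; ℓ=2 ⇒ convergent index 1
i=0: a=8 ⇒ p=8, q=1
i=1: a=8 ⇒ p=65, q=8
→ (65, 8).  Check: 65²=4225, 66·8²=4224, difference 1.

65 8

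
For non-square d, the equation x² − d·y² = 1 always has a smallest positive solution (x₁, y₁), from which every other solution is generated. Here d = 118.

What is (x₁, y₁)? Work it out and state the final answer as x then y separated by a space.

√118 → a₀=10, period (1,6,3,2,10,2,3,6,1,20); ℓ=10 even so k=9
a_0=10:  p_0=10·1+0=10,  q_0=10·0+1=1
a_1=1:  p_1=1·10+1=11,  q_1=1·1+0=1
a_2=6:  p_2=6·11+10=76,  q_2=6·1+1=7
…
a_5=10:  p_5=10·554+239=5779,  q_5=10·51+22=532
…
a_8=6:  p_8=6·42115+12112=264802,  q_8=6·3877+1115=24377
a_9=1:  p_9=1·264802+42115=306917,  q_9=1·24377+3877=28254
(x₁, y₁) = (306917, 28254);  306917² − 118·28254² = 1 ✓

306917 28254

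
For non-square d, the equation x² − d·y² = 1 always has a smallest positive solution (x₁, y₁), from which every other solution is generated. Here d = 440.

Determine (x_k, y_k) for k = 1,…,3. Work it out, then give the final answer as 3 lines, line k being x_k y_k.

√440 = [20; 1,40, …], period ℓ=2 (even) → k=1
i=0: a=20 ⇒ p=20, q=1
i=1: a=1 ⇒ p=21, q=1
→ (21, 1).  Check: 21²=441, 440·1²=440, difference 1.
(x_2, y_2) = (21·21 + 440·1·1, 21·1 + 1·21) = (881, 42)
(x_3, y_3) = (21·881 + 440·1·42, 21·42 + 1·881) = (36981, 1763)

21 1
881 42
36981 1763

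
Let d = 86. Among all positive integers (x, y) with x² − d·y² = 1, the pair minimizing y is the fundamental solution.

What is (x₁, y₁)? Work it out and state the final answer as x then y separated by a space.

10405 1122

d=86: √d = [9; 3,1,1,1,8,1,1,1,3,18] (ℓ=10, even), read p_9/q_9
step 0: (9, 1)  from 9·(1,0) + (0,1)
…
step 2: (37, 4)  from 1·(28,3) + (9,1)
…
step 8: (2847, 307)  from 1·(1864,201) + (983,106)
step 9: (10405, 1122)  from 3·(2847,307) + (1864,201)
→ (10405, 1122).  Check: 10405²=108264025, 86·1122²=108264024, difference 1.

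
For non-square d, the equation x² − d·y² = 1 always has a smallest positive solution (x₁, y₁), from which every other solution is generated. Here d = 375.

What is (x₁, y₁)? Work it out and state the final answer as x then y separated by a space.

15124 781

√375 → a₀=19, period (2,1,2,1,5,1,2,1,2,38); ℓ=10 even so k=9
k=0  a_k=19  p_k/q_k = 19/1
k=1  a_k=2  p_k/q_k = 39/2
k=2  a_k=1  p_k/q_k = 58/3
k=3  a_k=2  p_k/q_k = 155/8
k=4  a_k=1  p_k/q_k = 213/11
k=5  a_k=5  p_k/q_k = 1220/63
…
k=7  a_k=2  p_k/q_k = 4086/211
k=8  a_k=1  p_k/q_k = 5519/285
k=9  a_k=2  p_k/q_k = 15124/781
→ (15124, 781).  Check: 15124²=228735376, 375·781²=228735375, difference 1.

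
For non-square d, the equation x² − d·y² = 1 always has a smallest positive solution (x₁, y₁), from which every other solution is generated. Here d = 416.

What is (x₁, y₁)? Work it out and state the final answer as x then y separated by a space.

√416 → a₀=20, period (2,1,1,9,1,1,2,40); ℓ=8 even so k=7
k=0  a_k=20  p_k/q_k = 20/1
k=1  a_k=2  p_k/q_k = 41/2
k=2  a_k=1  p_k/q_k = 61/3
k=3  a_k=1  p_k/q_k = 102/5
…
k=5  a_k=1  p_k/q_k = 1081/53
k=6  a_k=1  p_k/q_k = 2060/101
k=7  a_k=2  p_k/q_k = 5201/255
(x₁, y₁) = (5201, 255);  5201² − 416·255² = 1 ✓

5201 255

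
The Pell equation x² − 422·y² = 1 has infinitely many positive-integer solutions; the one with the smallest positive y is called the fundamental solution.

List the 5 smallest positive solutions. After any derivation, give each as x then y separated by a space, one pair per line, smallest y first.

√422 → a₀=20, period (1,1,5,2,1,…,1,1,40); ℓ=14 even so k=13
k=0  a_k=20  p_k/q_k = 20/1
k=1  a_k=1  p_k/q_k = 21/1
…
k=3  a_k=5  p_k/q_k = 226/11
k=4  a_k=2  p_k/q_k = 493/24
k=5  a_k=1  p_k/q_k = 719/35
k=6  a_k=3  p_k/q_k = 2650/129
k=7  a_k=20  p_k/q_k = 53719/2615
k=8  a_k=3  p_k/q_k = 163807/7974
k=9  a_k=1  p_k/q_k = 217526/10589
k=10  a_k=2  p_k/q_k = 598859/29152
k=11  a_k=5  p_k/q_k = 3211821/156349
k=12  a_k=1  p_k/q_k = 3810680/185501
k=13  a_k=1  p_k/q_k = 7022501/341850
→ (7022501, 341850).  Check: 7022501²=49315520295001, 422·341850²=49315520295000, difference 1.
(7022501+341850√422)^2 = 98631040590001 + 4801283933700√422
(7022501+341850√422)^3 = 1385273162348638202501 + 67434042451384025550√422
(7022501+341850√422)^4 = 19456164335732849620362360001 + 947111261097768740333867400√422
(7022501+341850√422)^5 = 273261867007695159110526238300562501 + 13302179556340616719484196916709250√422

7022501 341850
98631040590001 4801283933700
1385273162348638202501 67434042451384025550
19456164335732849620362360001 947111261097768740333867400
273261867007695159110526238300562501 13302179556340616719484196916709250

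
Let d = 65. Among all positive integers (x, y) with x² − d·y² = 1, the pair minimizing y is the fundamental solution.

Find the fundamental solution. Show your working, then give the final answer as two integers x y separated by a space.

√65 = [8; 16, …], period ℓ=1 (odd) → k=1
i=0: a=8 ⇒ p=8, q=1
i=1: a=16 ⇒ p=129, q=16
(x₁, y₁) = (129, 16);  129² − 65·16² = 1 ✓

129 16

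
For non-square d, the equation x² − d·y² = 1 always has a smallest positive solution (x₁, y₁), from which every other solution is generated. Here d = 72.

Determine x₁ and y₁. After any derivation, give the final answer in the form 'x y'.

17 2

d=72: √d = [8; 2,16] (ℓ=2, even), read p_1/q_1
a_0=8:  p_0=8·1+0=8,  q_0=8·0+1=1
a_1=2:  p_1=2·8+1=17,  q_1=2·1+0=2
fundamental: x₁=17, y₁=2  (since 289 − 72·4 = 1)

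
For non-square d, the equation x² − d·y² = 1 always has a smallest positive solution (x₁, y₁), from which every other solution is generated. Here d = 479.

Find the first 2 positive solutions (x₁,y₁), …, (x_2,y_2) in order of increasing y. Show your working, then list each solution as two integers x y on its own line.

√479 → a₀=21, period (1,7,1,3,2,21,2,3,1,7,1,42); ℓ=12 even so k=11
k=0  a_k=21  p_k/q_k = 21/1
…
k=4  a_k=3  p_k/q_k = 766/35
k=5  a_k=2  p_k/q_k = 1729/79
k=6  a_k=21  p_k/q_k = 37075/1694
…
k=10  a_k=7  p_k/q_k = 2648849/121029
k=11  a_k=1  p_k/q_k = 2989440/136591
→ (2989440, 136591).  Check: 2989440²=8936751513600, 479·136591²=8936751513599, difference 1.
k=2:  x_2 = 2989440·2989440+479·136591·136591 = 17873503027199,  y_2 = 2989440·136591+136591·2989440 = 816661198080

2989440 136591
17873503027199 816661198080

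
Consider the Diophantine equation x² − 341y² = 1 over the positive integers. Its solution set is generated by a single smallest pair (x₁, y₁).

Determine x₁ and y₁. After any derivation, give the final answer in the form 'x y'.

[18; 2,6,1,8,2,…,6,2,36] for √341; ℓ=14 ⇒ convergent index 13
a_0=18:  p_0=18·1+0=18,  q_0=18·0+1=1
…
a_2=6:  p_2=6·37+18=240,  q_2=6·2+1=13
a_3=1:  p_3=1·240+37=277,  q_3=1·13+2=15
a_4=8:  p_4=8·277+240=2456,  q_4=8·15+13=133
a_5=2:  p_5=2·2456+277=5189,  q_5=2·133+15=281
…
a_7=2:  p_7=2·7645+5189=20479,  q_7=2·414+281=1109
a_8=1:  p_8=1·20479+7645=28124,  q_8=1·1109+414=1523
…
a_11=1:  p_11=1·641940+76727=718667,  q_11=1·34763+4155=38918
a_12=6:  p_12=6·718667+641940=4953942,  q_12=6·38918+34763=268271
a_13=2:  p_13=2·4953942+718667=10626551,  q_13=2·268271+38918=575460
fundamental: x₁=10626551, y₁=575460  (since 112923586155601 − 341·331154211600 = 1)

10626551 575460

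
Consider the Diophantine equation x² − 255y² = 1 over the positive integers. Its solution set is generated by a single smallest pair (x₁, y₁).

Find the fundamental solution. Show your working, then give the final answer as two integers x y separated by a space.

[15; 1,30] for √255; ℓ=2 ⇒ convergent index 1
k=0  a_k=15  p_k/q_k = 15/1
k=1  a_k=1  p_k/q_k = 16/1
→ (16, 1).  Check: 16²=256, 255·1²=255, difference 1.

16 1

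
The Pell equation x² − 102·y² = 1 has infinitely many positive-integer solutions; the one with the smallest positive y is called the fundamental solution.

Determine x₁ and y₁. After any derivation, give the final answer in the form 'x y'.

[10; 10,20] for √102; ℓ=2 ⇒ convergent index 1
i=0: a=10 ⇒ p=10, q=1
i=1: a=10 ⇒ p=101, q=10
fundamental: x₁=101, y₁=10  (since 10201 − 102·100 = 1)

101 10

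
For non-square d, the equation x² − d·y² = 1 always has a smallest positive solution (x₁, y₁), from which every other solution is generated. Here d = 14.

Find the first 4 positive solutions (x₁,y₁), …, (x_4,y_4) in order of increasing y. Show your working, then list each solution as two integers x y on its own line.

√14 = [3; 1,2,1,6, …], period ℓ=4 (even) → k=3
k=0  a_k=3  p_k/q_k = 3/1
…
k=2  a_k=2  p_k/q_k = 11/3
k=3  a_k=1  p_k/q_k = 15/4
→ (15, 4).  Check: 15²=225, 14·4²=224, difference 1.
k=2:  x_2 = 15·15+14·4·4 = 449,  y_2 = 15·4+4·15 = 120
k=3:  x_3 = 15·449+14·4·120 = 13455,  y_3 = 15·120+4·449 = 3596
k=4:  x_4 = 15·13455+14·4·3596 = 403201,  y_4 = 15·3596+4·13455 = 107760

15 4
449 120
13455 3596
403201 107760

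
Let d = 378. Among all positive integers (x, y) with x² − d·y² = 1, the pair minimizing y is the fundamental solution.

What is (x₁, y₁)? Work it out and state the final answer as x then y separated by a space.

8749 450

d=378: √d = [19; 2,3,1,4,1,3,2,38] (ℓ=8, even), read p_7/q_7
i=0: a=19 ⇒ p=19, q=1
i=1: a=2 ⇒ p=39, q=2
i=2: a=3 ⇒ p=136, q=7
i=3: a=1 ⇒ p=175, q=9
i=4: a=4 ⇒ p=836, q=43
i=5: a=1 ⇒ p=1011, q=52
i=6: a=3 ⇒ p=3869, q=199
i=7: a=2 ⇒ p=8749, q=450
fundamental: x₁=8749, y₁=450  (since 76545001 − 378·202500 = 1)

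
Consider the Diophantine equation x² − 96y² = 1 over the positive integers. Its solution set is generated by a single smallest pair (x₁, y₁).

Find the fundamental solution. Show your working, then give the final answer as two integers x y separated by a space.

√96 → a₀=9, period (1,3,1,18); ℓ=4 even so k=3
i=0: a=9 ⇒ p=9, q=1
…
i=2: a=3 ⇒ p=39, q=4
i=3: a=1 ⇒ p=49, q=5
(x₁, y₁) = (49, 5);  49² − 96·5² = 1 ✓

49 5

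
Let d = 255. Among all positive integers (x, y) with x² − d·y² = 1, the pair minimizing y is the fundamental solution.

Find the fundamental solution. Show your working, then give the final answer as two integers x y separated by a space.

16 1

√255 → a₀=15, period (1,30); ℓ=2 even so k=1
a_0=15:  p_0=15·1+0=15,  q_0=15·0+1=1
a_1=1:  p_1=1·15+1=16,  q_1=1·1+0=1
(x₁, y₁) = (16, 1);  16² − 255·1² = 1 ✓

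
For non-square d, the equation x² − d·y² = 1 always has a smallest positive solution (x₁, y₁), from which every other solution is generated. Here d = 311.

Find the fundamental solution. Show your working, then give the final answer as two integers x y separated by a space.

16883880 957397

√311 = [17; 1,1,1,2,1,…,1,1,34, …], period ℓ=16 (even) → k=15
a_0=17:  p_0=17·1+0=17,  q_0=17·0+1=1
a_1=1:  p_1=1·17+1=18,  q_1=1·1+0=1
a_2=1:  p_2=1·18+17=35,  q_2=1·1+1=2
a_3=1:  p_3=1·35+18=53,  q_3=1·2+1=3
a_4=2:  p_4=2·53+35=141,  q_4=2·3+2=8
a_5=1:  p_5=1·141+53=194,  q_5=1·8+3=11
a_6=6:  p_6=6·194+141=1305,  q_6=6·11+8=74
…
a_9=3:  p_9=3·71158+4109=217583,  q_9=3·4035+233=12338
…
a_11=1:  p_11=1·1376656+217583=1594239,  q_11=1·78063+12338=90401
a_12=2:  p_12=2·1594239+1376656=4565134,  q_12=2·90401+78063=258865
a_13=1:  p_13=1·4565134+1594239=6159373,  q_13=1·258865+90401=349266
a_14=1:  p_14=1·6159373+4565134=10724507,  q_14=1·349266+258865=608131
a_15=1:  p_15=1·10724507+6159373=16883880,  q_15=1·608131+349266=957397
(x₁, y₁) = (16883880, 957397);  16883880² − 311·957397² = 1 ✓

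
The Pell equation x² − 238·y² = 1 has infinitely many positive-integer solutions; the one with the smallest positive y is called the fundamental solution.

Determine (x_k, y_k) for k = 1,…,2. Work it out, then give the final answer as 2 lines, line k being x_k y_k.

11663 756
272051137 17634456

d=238: √d = [15; 2,2,1,14,1,2,2,30] (ℓ=8, even), read p_7/q_7
i=0: a=15 ⇒ p=15, q=1
i=1: a=2 ⇒ p=31, q=2
i=2: a=2 ⇒ p=77, q=5
…
i=4: a=14 ⇒ p=1589, q=103
i=5: a=1 ⇒ p=1697, q=110
i=6: a=2 ⇒ p=4983, q=323
i=7: a=2 ⇒ p=11663, q=756
→ (11663, 756).  Check: 11663²=136025569, 238·756²=136025568, difference 1.
(11663+756√238)^2 = 272051137 + 17634456√238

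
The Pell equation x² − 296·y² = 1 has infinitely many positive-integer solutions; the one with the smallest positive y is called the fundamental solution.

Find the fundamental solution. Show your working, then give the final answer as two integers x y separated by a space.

d=296: √d = [17; 4,1,7,1,4,34] (ℓ=6, even), read p_5/q_5
i=0: a=17 ⇒ p=17, q=1
…
i=4: a=1 ⇒ p=757, q=44
i=5: a=4 ⇒ p=3699, q=215
(x₁, y₁) = (3699, 215);  3699² − 296·215² = 1 ✓

3699 215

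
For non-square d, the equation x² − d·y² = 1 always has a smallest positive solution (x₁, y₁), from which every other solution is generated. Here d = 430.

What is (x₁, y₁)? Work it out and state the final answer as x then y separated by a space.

2862251 138030

d=430: √d = [20; 1,2,1,3,1,…,2,1,40] (ℓ=14, even), read p_13/q_13
k=0  a_k=20  p_k/q_k = 20/1
…
k=7  a_k=8  p_k/q_k = 21794/1051
…
k=9  a_k=1  p_k/q_k = 155233/7486
…
k=12  a_k=2  p_k/q_k = 2107880/101651
k=13  a_k=1  p_k/q_k = 2862251/138030
(x₁, y₁) = (2862251, 138030);  2862251² − 430·138030² = 1 ✓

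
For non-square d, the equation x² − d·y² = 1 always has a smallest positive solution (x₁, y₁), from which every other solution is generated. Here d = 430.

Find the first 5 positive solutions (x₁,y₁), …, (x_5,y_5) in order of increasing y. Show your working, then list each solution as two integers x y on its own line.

2862251 138030
16384961574001 790153011060
93795745300289010251 4523232492118854090
536933931562978654798296001 25893253447598574322902120
3073679365100040639604854765306251 148225981147280410676109712890150

√430 = [20; 1,2,1,3,1,…,2,1,40, …], period ℓ=14 (even) → k=13
i=0: a=20 ⇒ p=20, q=1
…
i=4: a=3 ⇒ p=311, q=15
…
i=9: a=1 ⇒ p=155233, q=7486
…
i=12: a=2 ⇒ p=2107880, q=101651
i=13: a=1 ⇒ p=2862251, q=138030
→ (2862251, 138030).  Check: 2862251²=8192480787001, 430·138030²=8192480787000, difference 1.
(x_2, y_2) = (2862251·2862251 + 430·138030·138030, 2862251·138030 + 138030·2862251) = (16384961574001, 790153011060)
(x_3, y_3) = (2862251·16384961574001 + 430·138030·790153011060, 2862251·790153011060 + 138030·16384961574001) = (93795745300289010251, 4523232492118854090)
(x_4, y_4) = (2862251·93795745300289010251 + 430·138030·4523232492118854090, 2862251·4523232492118854090 + 138030·93795745300289010251) = (536933931562978654798296001, 25893253447598574322902120)
(x_5, y_5) = (2862251·536933931562978654798296001 + 430·138030·25893253447598574322902120, 2862251·25893253447598574322902120 + 138030·536933931562978654798296001) = (3073679365100040639604854765306251, 148225981147280410676109712890150)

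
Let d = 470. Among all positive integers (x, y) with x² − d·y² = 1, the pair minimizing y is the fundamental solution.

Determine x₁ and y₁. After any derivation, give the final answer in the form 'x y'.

1691 78

d=470: √d = [21; 1,2,8,2,1,42] (ℓ=6, even), read p_5/q_5
a_0=21:  p_0=21·1+0=21,  q_0=21·0+1=1
…
a_4=2:  p_4=2·542+65=1149,  q_4=2·25+3=53
a_5=1:  p_5=1·1149+542=1691,  q_5=1·53+25=78
(x₁, y₁) = (1691, 78);  1691² − 470·78² = 1 ✓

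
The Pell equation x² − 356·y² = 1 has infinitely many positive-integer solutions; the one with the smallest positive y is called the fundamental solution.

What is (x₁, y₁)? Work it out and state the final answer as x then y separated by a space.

√356 = [18; 1,6,1,1,2,…,6,1,36, …], period ℓ=14 (even) → k=13
step 0: (18, 1)  from 18·(1,0) + (0,1)
step 1: (19, 1)  from 1·(18,1) + (1,0)
step 2: (132, 7)  from 6·(19,1) + (18,1)
step 3: (151, 8)  from 1·(132,7) + (19,1)
…
step 6: (1000, 53)  from 1·(717,38) + (283,15)
step 7: (8717, 462)  from 8·(1000,53) + (717,38)
…
step 9: (28151, 1492)  from 2·(9717,515) + (8717,462)
…
step 12: (433982, 23001)  from 6·(66019,3499) + (37868,2007)
step 13: (500001, 26500)  from 1·(433982,23001) + (66019,3499)
→ (500001, 26500).  Check: 500001²=250001000001, 356·26500²=250001000000, difference 1.

500001 26500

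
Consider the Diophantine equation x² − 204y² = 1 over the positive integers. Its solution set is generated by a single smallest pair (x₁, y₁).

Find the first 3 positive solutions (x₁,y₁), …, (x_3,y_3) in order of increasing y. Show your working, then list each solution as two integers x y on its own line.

4999 350
49980001 3499300
499700044999 34986001050

d=204: √d = [14; 3,1,1,6,1,1,3,28] (ℓ=8, even), read p_7/q_7
step 0: (14, 1)  from 14·(1,0) + (0,1)
…
step 4: (657, 46)  from 6·(100,7) + (57,4)
step 5: (757, 53)  from 1·(657,46) + (100,7)
step 6: (1414, 99)  from 1·(757,53) + (657,46)
step 7: (4999, 350)  from 3·(1414,99) + (757,53)
→ (4999, 350).  Check: 4999²=24990001, 204·350²=24990000, difference 1.
n=2: (4999,350)∘(4999,350) = (4999·4999+204·350·350, 4999·350+350·4999) = (49980001,3499300)
n=3: (49980001,3499300)∘(4999,350) = (4999·49980001+204·350·3499300, 4999·3499300+350·49980001) = (499700044999,34986001050)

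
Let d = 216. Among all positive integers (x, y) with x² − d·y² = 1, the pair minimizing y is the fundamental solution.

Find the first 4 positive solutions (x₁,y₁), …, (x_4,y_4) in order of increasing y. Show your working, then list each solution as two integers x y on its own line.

485 33
470449 32010
456335045 31049667
442644523201 30118144980

[14; 1,2,3,2,1,28] for √216; ℓ=6 ⇒ convergent index 5
a_0=14:  p_0=14·1+0=14,  q_0=14·0+1=1
…
a_3=3:  p_3=3·44+15=147,  q_3=3·3+1=10
a_4=2:  p_4=2·147+44=338,  q_4=2·10+3=23
a_5=1:  p_5=1·338+147=485,  q_5=1·23+10=33
fundamental: x₁=485, y₁=33  (since 235225 − 216·1089 = 1)
n=2: (485,33)∘(485,33) = (485·485+216·33·33, 485·33+33·485) = (470449,32010)
n=3: (470449,32010)∘(485,33) = (485·470449+216·33·32010, 485·32010+33·470449) = (456335045,31049667)
n=4: (456335045,31049667)∘(485,33) = (485·456335045+216·33·31049667, 485·31049667+33·456335045) = (442644523201,30118144980)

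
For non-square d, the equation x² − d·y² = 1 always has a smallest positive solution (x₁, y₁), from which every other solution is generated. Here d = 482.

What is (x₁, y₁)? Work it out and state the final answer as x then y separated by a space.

√482 → a₀=21, period (1,20,1,42); ℓ=4 even so k=3
k=0  a_k=21  p_k/q_k = 21/1
k=1  a_k=1  p_k/q_k = 22/1
k=2  a_k=20  p_k/q_k = 461/21
k=3  a_k=1  p_k/q_k = 483/22
→ (483, 22).  Check: 483²=233289, 482·22²=233288, difference 1.

483 22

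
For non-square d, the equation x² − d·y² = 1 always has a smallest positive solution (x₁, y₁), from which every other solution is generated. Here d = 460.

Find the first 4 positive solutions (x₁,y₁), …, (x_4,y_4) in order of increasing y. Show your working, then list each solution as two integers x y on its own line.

2535751 118230
12860066268001 599603681460
65219851798297071751 3040891269731634690
330762608834754335913072001 15421886156225925189922920

√460 = [21; 2,4,3,1,2,10,2,1,3,4,2,42, …], period ℓ=12 (even) → k=11
k=0  a_k=21  p_k/q_k = 21/1
k=1  a_k=2  p_k/q_k = 43/2
…
k=4  a_k=1  p_k/q_k = 815/38
k=5  a_k=2  p_k/q_k = 2252/105
…
k=8  a_k=1  p_k/q_k = 72257/3369
k=9  a_k=3  p_k/q_k = 265693/12388
k=10  a_k=4  p_k/q_k = 1135029/52921
k=11  a_k=2  p_k/q_k = 2535751/118230
fundamental: x₁=2535751, y₁=118230  (since 6430033134001 − 460·13978332900 = 1)
(2535751+118230√460)^2 = 12860066268001 + 599603681460√460
(2535751+118230√460)^3 = 65219851798297071751 + 3040891269731634690√460
(2535751+118230√460)^4 = 330762608834754335913072001 + 15421886156225925189922920√460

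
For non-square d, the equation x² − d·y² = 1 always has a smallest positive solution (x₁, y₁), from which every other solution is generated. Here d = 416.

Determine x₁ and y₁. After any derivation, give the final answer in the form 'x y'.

√416 → a₀=20, period (2,1,1,9,1,1,2,40); ℓ=8 even so k=7
k=0  a_k=20  p_k/q_k = 20/1
k=1  a_k=2  p_k/q_k = 41/2
…
k=3  a_k=1  p_k/q_k = 102/5
k=4  a_k=9  p_k/q_k = 979/48
k=5  a_k=1  p_k/q_k = 1081/53
k=6  a_k=1  p_k/q_k = 2060/101
k=7  a_k=2  p_k/q_k = 5201/255
→ (5201, 255).  Check: 5201²=27050401, 416·255²=27050400, difference 1.

5201 255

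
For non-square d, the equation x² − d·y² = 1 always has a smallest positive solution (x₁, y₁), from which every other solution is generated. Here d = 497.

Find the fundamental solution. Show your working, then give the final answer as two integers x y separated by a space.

1201887 53912

√497 = [22; 3,2,2,5,6,5,2,2,3,44, …], period ℓ=10 (even) → k=9
step 0: (22, 1)  from 22·(1,0) + (0,1)
step 1: (67, 3)  from 3·(22,1) + (1,0)
…
step 4: (2051, 92)  from 5·(379,17) + (156,7)
…
step 8: (352750, 15823)  from 2·(143637,6443) + (65476,2937)
step 9: (1201887, 53912)  from 3·(352750,15823) + (143637,6443)
fundamental: x₁=1201887, y₁=53912  (since 1444532360769 − 497·2906503744 = 1)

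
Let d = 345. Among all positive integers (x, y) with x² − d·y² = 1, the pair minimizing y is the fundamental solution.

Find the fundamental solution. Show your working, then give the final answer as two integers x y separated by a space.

d=345: √d = [18; 1,1,2,1,6,1,2,1,1,36] (ℓ=10, even), read p_9/q_9
step 0: (18, 1)  from 18·(1,0) + (0,1)
…
step 8: (3882, 209)  from 1·(2879,155) + (1003,54)
step 9: (6761, 364)  from 1·(3882,209) + (2879,155)
(x₁, y₁) = (6761, 364);  6761² − 345·364² = 1 ✓

6761 364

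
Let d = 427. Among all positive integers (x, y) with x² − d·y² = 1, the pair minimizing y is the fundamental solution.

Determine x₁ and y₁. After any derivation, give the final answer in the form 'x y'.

d=427: √d = [20; 1,1,1,40] (ℓ=4, even), read p_3/q_3
a_0=20:  p_0=20·1+0=20,  q_0=20·0+1=1
a_1=1:  p_1=1·20+1=21,  q_1=1·1+0=1
a_2=1:  p_2=1·21+20=41,  q_2=1·1+1=2
a_3=1:  p_3=1·41+21=62,  q_3=1·2+1=3
(x₁, y₁) = (62, 3);  62² − 427·3² = 1 ✓

62 3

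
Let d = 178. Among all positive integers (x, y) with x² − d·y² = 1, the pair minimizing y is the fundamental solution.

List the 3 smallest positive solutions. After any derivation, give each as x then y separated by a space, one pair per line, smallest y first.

1601 120
5126401 384240
16414734401 1230336360

[13; 2,1,12,1,2,26] for √178; ℓ=6 ⇒ convergent index 5
step 0: (13, 1)  from 13·(1,0) + (0,1)
…
step 3: (507, 38)  from 12·(40,3) + (27,2)
step 4: (547, 41)  from 1·(507,38) + (40,3)
step 5: (1601, 120)  from 2·(547,41) + (507,38)
→ (1601, 120).  Check: 1601²=2563201, 178·120²=2563200, difference 1.
(1601+120√178)^2 = 5126401 + 384240√178
(1601+120√178)^3 = 16414734401 + 1230336360√178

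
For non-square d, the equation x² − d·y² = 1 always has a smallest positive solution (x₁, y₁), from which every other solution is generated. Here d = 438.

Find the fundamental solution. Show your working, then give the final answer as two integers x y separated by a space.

293 14

√438 = [20; 1,12,1,40, …], period ℓ=4 (even) → k=3
k=0  a_k=20  p_k/q_k = 20/1
…
k=2  a_k=12  p_k/q_k = 272/13
k=3  a_k=1  p_k/q_k = 293/14
fundamental: x₁=293, y₁=14  (since 85849 − 438·196 = 1)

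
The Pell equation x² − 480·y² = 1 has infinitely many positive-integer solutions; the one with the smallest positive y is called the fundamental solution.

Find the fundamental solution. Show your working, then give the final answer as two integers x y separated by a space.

[21; 1,9,1,42] for √480; ℓ=4 ⇒ convergent index 3
a_0=21:  p_0=21·1+0=21,  q_0=21·0+1=1
a_1=1:  p_1=1·21+1=22,  q_1=1·1+0=1
a_2=9:  p_2=9·22+21=219,  q_2=9·1+1=10
a_3=1:  p_3=1·219+22=241,  q_3=1·10+1=11
→ (241, 11).  Check: 241²=58081, 480·11²=58080, difference 1.

241 11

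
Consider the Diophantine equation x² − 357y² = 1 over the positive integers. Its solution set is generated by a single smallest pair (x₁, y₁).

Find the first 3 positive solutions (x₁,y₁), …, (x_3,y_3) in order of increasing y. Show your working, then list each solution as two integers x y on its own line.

3401 180
23133601 1224360
157354750601 8328096540

√357 → a₀=18, period (1,8,2,8,1,36); ℓ=6 even so k=5
i=0: a=18 ⇒ p=18, q=1
…
i=4: a=8 ⇒ p=3042, q=161
i=5: a=1 ⇒ p=3401, q=180
(x₁, y₁) = (3401, 180);  3401² − 357·180² = 1 ✓
n=2: (3401,180)∘(3401,180) = (3401·3401+357·180·180, 3401·180+180·3401) = (23133601,1224360)
n=3: (23133601,1224360)∘(3401,180) = (3401·23133601+357·180·1224360, 3401·1224360+180·23133601) = (157354750601,8328096540)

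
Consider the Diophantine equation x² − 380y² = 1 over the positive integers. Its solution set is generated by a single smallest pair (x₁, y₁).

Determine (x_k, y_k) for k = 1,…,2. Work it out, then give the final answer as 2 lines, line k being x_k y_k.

[19; 2,38] for √380; ℓ=2 ⇒ convergent index 1
step 0: (19, 1)  from 19·(1,0) + (0,1)
step 1: (39, 2)  from 2·(19,1) + (1,0)
(x₁, y₁) = (39, 2);  39² − 380·2² = 1 ✓
(39+2√380)^2 = 3041 + 156√380

39 2
3041 156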